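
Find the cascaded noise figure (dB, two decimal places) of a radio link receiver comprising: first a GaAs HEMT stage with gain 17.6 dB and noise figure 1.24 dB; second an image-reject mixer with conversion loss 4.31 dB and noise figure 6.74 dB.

1.45 dB

Convert to linear (a loss of L dB is a gain of −L dB): F_i = 10^(NF_i/10), G_i = 10^(G_i,dB/10)
  Stage 1: F_1 = 10^(1.24/10) = 1.330, G_1 = 10^(17.6/10) = 57.54
  Stage 2: F_2 = 10^(6.74/10) = 4.721, G_2 = 10^(−4.31/10) = 0.3707
Friis cascade:
  F = 1.330 + (4.721 − 1)/57.54 = 1.395
NF = 10 log₁₀(1.395) = 1.45 dB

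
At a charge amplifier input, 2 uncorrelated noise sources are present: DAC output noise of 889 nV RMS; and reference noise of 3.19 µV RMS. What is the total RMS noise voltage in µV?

3.31 µV

Uncorrelated sources add in power (mean-square): V_tot = √(ΣV_i²)
V_tot = √[(8.89×10⁻⁷)² + (3.19×10⁻⁶)²] = 3.31×10⁻⁶ V = 3.31 µV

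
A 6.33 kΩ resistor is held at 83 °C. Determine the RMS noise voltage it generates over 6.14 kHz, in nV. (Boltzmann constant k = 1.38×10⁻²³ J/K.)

T = 83 °C + 273.15 = 356.15 K
V_n = √(4kTRB)
4kTRB = 4 × 1.38×10⁻²³ × 356.15 × 6.33×10³ × 6.14×10³ = 7.64×10⁻¹³ V²
V_n = √(7.64×10⁻¹³) = 8.74×10⁻⁷ V = 874 nV

874 nV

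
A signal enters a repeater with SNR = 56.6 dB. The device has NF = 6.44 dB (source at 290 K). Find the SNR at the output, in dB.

By definition F = SNR_in/SNR_out, so in dB: SNR_out = SNR_in − NF
SNR_out = 56.6 − 6.44 = 50.16 dB

50.16 dB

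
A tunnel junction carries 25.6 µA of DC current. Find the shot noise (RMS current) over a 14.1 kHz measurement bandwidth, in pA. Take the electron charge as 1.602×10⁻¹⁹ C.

340 pA

I_n = √(2qI·B)
2qI·B = 2 × 1.602×10⁻¹⁹ × 2.56×10⁻⁵ × 1.41×10⁴ = 1.16×10⁻¹⁹ A²
I_n = √(1.16×10⁻¹⁹) = 3.40×10⁻¹⁰ A = 340 pA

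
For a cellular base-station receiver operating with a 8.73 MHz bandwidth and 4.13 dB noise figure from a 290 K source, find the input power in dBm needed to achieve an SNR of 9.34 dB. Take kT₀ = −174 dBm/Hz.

−91.1 dBm

Sensitivity = −174 + 10 log₁₀(B) + NF + SNR_min
= −174 + 69.41 + 4.13 + 9.34
= −91.12 dBm → −91.1 dBm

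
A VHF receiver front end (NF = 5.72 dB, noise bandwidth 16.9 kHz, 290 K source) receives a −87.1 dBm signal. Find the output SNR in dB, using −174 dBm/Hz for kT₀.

Noise floor: N = −174 + 10 log₁₀(B) + NF
10 log₁₀(1.69×10⁴) = 42.28 dB
N = −174 + 42.28 + 5.72 = −126.00 dBm
SNR = P_sig − N = −87.1 − (−126.00) = 38.90 dB → 38.9 dB

38.9 dB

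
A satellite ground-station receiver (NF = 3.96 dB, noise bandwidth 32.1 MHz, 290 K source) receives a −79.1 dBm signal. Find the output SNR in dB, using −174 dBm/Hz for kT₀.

Noise floor: N = −174 + 10 log₁₀(B) + NF
10 log₁₀(3.21×10⁷) = 75.07 dB
N = −174 + 75.07 + 3.96 = −94.97 dBm
SNR = P_sig − N = −79.1 − (−94.97) = 15.87 dB → 15.9 dB

15.9 dB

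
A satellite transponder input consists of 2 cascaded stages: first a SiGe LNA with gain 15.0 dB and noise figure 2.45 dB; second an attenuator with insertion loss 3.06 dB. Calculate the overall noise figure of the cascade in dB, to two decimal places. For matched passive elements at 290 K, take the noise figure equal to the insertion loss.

2.53 dB

Convert to linear (a loss of L dB is a gain of −L dB): F_i = 10^(NF_i/10), G_i = 10^(G_i,dB/10)
  Stage 1: F_1 = 10^(2.45/10) = 1.758, G_1 = 10^(15.0/10) = 31.62
  Stage 2: F_2 = 10^(3.06/10) = 2.023, G_2 = 10^(−3.06/10) = 0.4943
Friis cascade:
  F = 1.758 + (2.023 − 1)/31.62 = 1.790
NF = 10 log₁₀(1.790) = 2.53 dB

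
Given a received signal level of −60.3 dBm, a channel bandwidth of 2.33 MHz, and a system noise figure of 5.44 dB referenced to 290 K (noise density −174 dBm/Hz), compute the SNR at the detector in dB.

44.6 dB

Noise floor: N = −174 + 10 log₁₀(B) + NF
10 log₁₀(2.33×10⁶) = 63.67 dB
N = −174 + 63.67 + 5.44 = −104.89 dBm
SNR = P_sig − N = −60.3 − (−104.89) = 44.59 dB → 44.6 dB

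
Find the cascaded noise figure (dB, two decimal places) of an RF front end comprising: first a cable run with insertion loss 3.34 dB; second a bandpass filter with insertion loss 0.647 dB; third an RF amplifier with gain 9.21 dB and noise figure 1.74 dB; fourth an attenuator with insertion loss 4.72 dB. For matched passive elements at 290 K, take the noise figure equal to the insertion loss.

6.36 dB

Convert to linear (a loss of L dB is a gain of −L dB): F_i = 10^(NF_i/10), G_i = 10^(G_i,dB/10)
  Stage 1: F_1 = 10^(3.34/10) = 2.158, G_1 = 10^(−3.34/10) = 0.4634
  Stage 2: F_2 = 10^(0.647/10) = 1.161, G_2 = 10^(−0.647/10) = 0.8616
  Stage 3: F_3 = 10^(1.74/10) = 1.493, G_3 = 10^(9.21/10) = 8.337
  Stage 4: F_4 = 10^(4.72/10) = 2.965, G_4 = 10^(−4.72/10) = 0.3373
Friis cascade:
  F = 2.158 + (1.161 − 1)/0.4634 + (1.493 − 1)/0.3993 + (2.965 − 1)/3.329 = 4.329
NF = 10 log₁₀(4.329) = 6.36 dB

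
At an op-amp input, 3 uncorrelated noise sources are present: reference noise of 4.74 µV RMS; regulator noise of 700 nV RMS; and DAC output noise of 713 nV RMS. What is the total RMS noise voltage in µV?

Uncorrelated sources add in power (mean-square): V_tot = √(ΣV_i²)
V_tot = √[(4.74×10⁻⁶)² + (7.00×10⁻⁷)² + (7.13×10⁻⁷)²] = 4.84×10⁻⁶ V = 4.84 µV

4.84 µV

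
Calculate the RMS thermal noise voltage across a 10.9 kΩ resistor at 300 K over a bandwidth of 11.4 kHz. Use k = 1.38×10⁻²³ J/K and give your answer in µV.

V_n = √(4kTRB)
4kTRB = 4 × 1.38×10⁻²³ × 300 × 1.09×10⁴ × 1.14×10⁴ = 2.06×10⁻¹² V²
V_n = √(2.06×10⁻¹²) = 1.43×10⁻⁶ V = 1.43 µV

1.43 µV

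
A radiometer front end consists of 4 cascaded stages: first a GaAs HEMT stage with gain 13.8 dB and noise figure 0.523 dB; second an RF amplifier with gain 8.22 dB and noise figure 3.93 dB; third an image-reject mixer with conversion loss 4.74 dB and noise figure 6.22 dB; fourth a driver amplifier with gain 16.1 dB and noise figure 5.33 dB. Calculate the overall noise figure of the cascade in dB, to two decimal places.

Convert to linear (a loss of L dB is a gain of −L dB): F_i = 10^(NF_i/10), G_i = 10^(G_i,dB/10)
  Stage 1: F_1 = 10^(0.523/10) = 1.128, G_1 = 10^(13.8/10) = 23.99
  Stage 2: F_2 = 10^(3.93/10) = 2.472, G_2 = 10^(8.22/10) = 6.637
  Stage 3: F_3 = 10^(6.22/10) = 4.188, G_3 = 10^(−4.74/10) = 0.3357
  Stage 4: F_4 = 10^(5.33/10) = 3.412, G_4 = 10^(16.1/10) = 40.74
Friis cascade:
  F = 1.128 + (2.472 − 1)/23.99 + (4.188 − 1)/159.2 + (3.412 − 1)/53.46 = 1.254
NF = 10 log₁₀(1.254) = 0.98 dB

0.98 dB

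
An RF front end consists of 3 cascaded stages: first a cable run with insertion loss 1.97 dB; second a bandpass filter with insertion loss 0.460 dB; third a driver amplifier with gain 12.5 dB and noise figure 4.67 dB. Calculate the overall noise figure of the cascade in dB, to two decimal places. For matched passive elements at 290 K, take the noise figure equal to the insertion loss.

Convert to linear (a loss of L dB is a gain of −L dB): F_i = 10^(NF_i/10), G_i = 10^(G_i,dB/10)
  Stage 1: F_1 = 10^(1.97/10) = 1.574, G_1 = 10^(−1.97/10) = 0.6353
  Stage 2: F_2 = 10^(0.460/10) = 1.112, G_2 = 10^(−0.460/10) = 0.8995
  Stage 3: F_3 = 10^(4.67/10) = 2.931, G_3 = 10^(12.5/10) = 17.78
Friis cascade:
  F = 1.574 + (1.112 − 1)/0.6353 + (2.931 − 1)/0.5715 = 5.129
NF = 10 log₁₀(5.129) = 7.10 dB

7.10 dB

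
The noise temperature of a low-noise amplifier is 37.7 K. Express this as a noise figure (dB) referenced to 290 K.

0.531 dB

F = 1 + T_e/T₀ = 1 + 37.7/290 = 1.13
NF = 10 log₁₀(1.13) = 0.531 dB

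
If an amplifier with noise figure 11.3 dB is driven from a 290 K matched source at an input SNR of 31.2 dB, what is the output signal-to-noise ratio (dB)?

By definition F = SNR_in/SNR_out, so in dB: SNR_out = SNR_in − NF
SNR_out = 31.2 − 11.3 = 19.9 dB

19.9 dB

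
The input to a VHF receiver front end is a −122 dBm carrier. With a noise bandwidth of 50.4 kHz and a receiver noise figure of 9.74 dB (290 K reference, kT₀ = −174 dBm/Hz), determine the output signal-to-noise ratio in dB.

−4.8 dB

Noise floor: N = −174 + 10 log₁₀(B) + NF
10 log₁₀(5.04×10⁴) = 47.02 dB
N = −174 + 47.02 + 9.74 = −117.24 dBm
SNR = P_sig − N = −122 − (−117.24) = −4.76 dB → −4.8 dB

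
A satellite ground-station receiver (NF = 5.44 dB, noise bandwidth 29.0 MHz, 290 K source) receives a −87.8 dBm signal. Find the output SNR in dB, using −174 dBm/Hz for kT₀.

6.1 dB

Noise floor: N = −174 + 10 log₁₀(B) + NF
10 log₁₀(2.90×10⁷) = 74.62 dB
N = −174 + 74.62 + 5.44 = −93.94 dBm
SNR = P_sig − N = −87.8 − (−93.94) = 6.14 dB → 6.1 dB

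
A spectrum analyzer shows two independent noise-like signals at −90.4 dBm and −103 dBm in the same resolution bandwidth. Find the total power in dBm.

−90.2 dBm

Convert to linear, add, convert back:
P₁ = 9.12×10⁻¹³ W, P₂ = 5.01×10⁻¹⁴ W
P_tot = 9.62×10⁻¹³ W → 10 log₁₀(P_tot / 10⁻³) = −90.2 dBm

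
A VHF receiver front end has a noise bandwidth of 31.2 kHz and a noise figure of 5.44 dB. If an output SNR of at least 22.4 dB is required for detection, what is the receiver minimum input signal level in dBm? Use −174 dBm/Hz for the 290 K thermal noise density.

−101.2 dBm

Sensitivity = −174 + 10 log₁₀(B) + NF + SNR_min
= −174 + 44.94 + 5.44 + 22.4
= −101.22 dBm → −101.2 dBm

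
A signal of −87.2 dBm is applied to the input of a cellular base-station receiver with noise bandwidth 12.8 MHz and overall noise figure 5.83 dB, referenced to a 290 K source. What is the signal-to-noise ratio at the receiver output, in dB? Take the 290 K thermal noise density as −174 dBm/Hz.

9.9 dB

Noise floor: N = −174 + 10 log₁₀(B) + NF
10 log₁₀(1.28×10⁷) = 71.07 dB
N = −174 + 71.07 + 5.83 = −97.10 dBm
SNR = P_sig − N = −87.2 − (−97.10) = 9.90 dB → 9.9 dB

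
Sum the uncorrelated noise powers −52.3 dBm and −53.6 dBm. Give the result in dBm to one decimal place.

Convert to linear, add, convert back:
P₁ = 5.89×10⁻⁹ W, P₂ = 4.37×10⁻⁹ W
P_tot = 1.03×10⁻⁸ W → 10 log₁₀(P_tot / 10⁻³) = −49.9 dBm

−49.9 dBm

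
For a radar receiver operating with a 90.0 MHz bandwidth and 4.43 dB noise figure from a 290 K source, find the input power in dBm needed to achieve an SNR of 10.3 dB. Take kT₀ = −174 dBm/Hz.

Sensitivity = −174 + 10 log₁₀(B) + NF + SNR_min
= −174 + 79.54 + 4.43 + 10.3
= −79.73 dBm → −79.7 dBm

−79.7 dBm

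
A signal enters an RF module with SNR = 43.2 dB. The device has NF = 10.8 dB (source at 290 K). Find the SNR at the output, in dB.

32.4 dB

By definition F = SNR_in/SNR_out, so in dB: SNR_out = SNR_in − NF
SNR_out = 43.2 − 10.8 = 32.4 dB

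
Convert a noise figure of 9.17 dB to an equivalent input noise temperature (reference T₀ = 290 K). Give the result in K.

2106 K

F = 10^(9.17/10) = 8.26038
T_e = (F − 1)·T₀ = (8.26038 − 1) × 290 = 2106 K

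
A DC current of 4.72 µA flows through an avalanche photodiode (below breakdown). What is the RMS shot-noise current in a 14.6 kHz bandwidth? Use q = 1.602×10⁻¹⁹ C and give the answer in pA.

I_n = √(2qI·B)
2qI·B = 2 × 1.602×10⁻¹⁹ × 4.72×10⁻⁶ × 1.46×10⁴ = 2.21×10⁻²⁰ A²
I_n = √(2.21×10⁻²⁰) = 1.49×10⁻¹⁰ A = 149 pA

149 pA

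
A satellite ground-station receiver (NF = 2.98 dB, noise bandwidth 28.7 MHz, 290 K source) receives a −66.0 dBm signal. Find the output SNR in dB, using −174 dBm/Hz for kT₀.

Noise floor: N = −174 + 10 log₁₀(B) + NF
10 log₁₀(2.87×10⁷) = 74.58 dB
N = −174 + 74.58 + 2.98 = −96.44 dBm
SNR = P_sig − N = −66.0 − (−96.44) = 30.44 dB → 30.4 dB

30.4 dB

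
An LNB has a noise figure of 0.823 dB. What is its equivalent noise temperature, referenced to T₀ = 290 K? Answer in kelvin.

F = 10^(0.823/10) = 1.20865
T_e = (F − 1)·T₀ = (1.20865 − 1) × 290 = 60.5 K

60.5 K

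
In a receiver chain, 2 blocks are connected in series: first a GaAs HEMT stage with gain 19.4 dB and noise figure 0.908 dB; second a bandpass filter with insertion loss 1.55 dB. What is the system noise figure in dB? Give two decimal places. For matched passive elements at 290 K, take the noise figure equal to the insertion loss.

Convert to linear (a loss of L dB is a gain of −L dB): F_i = 10^(NF_i/10), G_i = 10^(G_i,dB/10)
  Stage 1: F_1 = 10^(0.908/10) = 1.233, G_1 = 10^(19.4/10) = 87.10
  Stage 2: F_2 = 10^(1.55/10) = 1.429, G_2 = 10^(−1.55/10) = 0.6998
Friis cascade:
  F = 1.233 + (1.429 − 1)/87.10 = 1.237
NF = 10 log₁₀(1.237) = 0.93 dB

0.93 dB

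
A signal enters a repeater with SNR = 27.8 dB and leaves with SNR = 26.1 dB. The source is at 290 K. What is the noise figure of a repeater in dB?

NF (dB) = SNR_in(dB) − SNR_out(dB) when the source is at T₀
NF = 27.8 − 26.1 = 1.7 dB

1.7 dB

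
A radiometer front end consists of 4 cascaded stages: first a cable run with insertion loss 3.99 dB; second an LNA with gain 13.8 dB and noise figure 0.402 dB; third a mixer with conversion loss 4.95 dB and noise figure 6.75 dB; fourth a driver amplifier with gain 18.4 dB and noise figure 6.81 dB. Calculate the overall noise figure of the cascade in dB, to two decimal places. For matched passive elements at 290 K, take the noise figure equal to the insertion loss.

Convert to linear (a loss of L dB is a gain of −L dB): F_i = 10^(NF_i/10), G_i = 10^(G_i,dB/10)
  Stage 1: F_1 = 10^(3.99/10) = 2.506, G_1 = 10^(−3.99/10) = 0.3990
  Stage 2: F_2 = 10^(0.402/10) = 1.097, G_2 = 10^(13.8/10) = 23.99
  Stage 3: F_3 = 10^(6.75/10) = 4.732, G_3 = 10^(−4.95/10) = 0.3199
  Stage 4: F_4 = 10^(6.81/10) = 4.797, G_4 = 10^(18.4/10) = 69.18
Friis cascade:
  F = 2.506 + (1.097 − 1)/0.3990 + (4.732 − 1)/9.572 + (4.797 − 1)/3.062 = 4.379
NF = 10 log₁₀(4.379) = 6.41 dB

6.41 dB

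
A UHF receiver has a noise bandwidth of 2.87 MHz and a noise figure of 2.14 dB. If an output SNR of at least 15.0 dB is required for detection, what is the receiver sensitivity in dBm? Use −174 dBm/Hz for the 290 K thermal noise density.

−92.3 dBm

Sensitivity = −174 + 10 log₁₀(B) + NF + SNR_min
= −174 + 64.58 + 2.14 + 15.0
= −92.28 dBm → −92.3 dBm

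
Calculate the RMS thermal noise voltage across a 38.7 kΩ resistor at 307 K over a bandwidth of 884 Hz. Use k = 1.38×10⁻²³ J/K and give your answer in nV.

V_n = √(4kTRB)
4kTRB = 4 × 1.38×10⁻²³ × 307 × 3.87×10⁴ × 8.84×10² = 5.80×10⁻¹³ V²
V_n = √(5.80×10⁻¹³) = 7.61×10⁻⁷ V = 761 nV

761 nV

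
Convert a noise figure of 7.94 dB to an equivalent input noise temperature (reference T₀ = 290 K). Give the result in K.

F = 10^(7.94/10) = 6.223
T_e = (F − 1)·T₀ = (6.223 − 1) × 290 = 1515 K

1515 K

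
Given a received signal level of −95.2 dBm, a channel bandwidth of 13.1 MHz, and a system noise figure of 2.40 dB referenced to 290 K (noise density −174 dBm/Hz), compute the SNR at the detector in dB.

5.2 dB

Noise floor: N = −174 + 10 log₁₀(B) + NF
10 log₁₀(1.31×10⁷) = 71.17 dB
N = −174 + 71.17 + 2.40 = −100.43 dBm
SNR = P_sig − N = −95.2 − (−100.43) = 5.23 dB → 5.2 dB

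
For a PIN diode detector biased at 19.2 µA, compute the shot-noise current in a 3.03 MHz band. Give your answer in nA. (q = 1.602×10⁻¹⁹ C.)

I_n = √(2qI·B)
2qI·B = 2 × 1.602×10⁻¹⁹ × 1.92×10⁻⁵ × 3.03×10⁶ = 1.86×10⁻¹⁷ A²
I_n = √(1.86×10⁻¹⁷) = 4.32×10⁻⁹ A = 4.32 nA

4.32 nA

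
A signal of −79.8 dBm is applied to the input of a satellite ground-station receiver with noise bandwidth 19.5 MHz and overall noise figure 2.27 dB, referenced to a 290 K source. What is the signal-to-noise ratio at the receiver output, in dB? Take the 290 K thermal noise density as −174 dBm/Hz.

Noise floor: N = −174 + 10 log₁₀(B) + NF
10 log₁₀(1.95×10⁷) = 72.9 dB
N = −174 + 72.9 + 2.27 = −98.83 dBm
SNR = P_sig − N = −79.8 − (−98.83) = 19.03 dB → 19.0 dB

19.0 dB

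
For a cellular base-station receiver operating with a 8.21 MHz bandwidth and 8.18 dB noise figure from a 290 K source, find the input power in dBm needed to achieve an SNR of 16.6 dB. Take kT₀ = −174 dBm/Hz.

−80.1 dBm

Sensitivity = −174 + 10 log₁₀(B) + NF + SNR_min
= −174 + 69.14 + 8.18 + 16.6
= −80.08 dBm → −80.1 dBm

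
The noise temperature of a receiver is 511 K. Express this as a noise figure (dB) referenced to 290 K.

F = 1 + T_e/T₀ = 1 + 511/290 = 2.76207
NF = 10 log₁₀(2.76207) = 4.41 dB

4.41 dB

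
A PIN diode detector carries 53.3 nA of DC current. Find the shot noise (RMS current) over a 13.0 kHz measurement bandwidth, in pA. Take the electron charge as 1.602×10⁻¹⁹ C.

I_n = √(2qI·B)
2qI·B = 2 × 1.602×10⁻¹⁹ × 5.33×10⁻⁸ × 1.30×10⁴ = 2.22×10⁻²² A²
I_n = √(2.22×10⁻²²) = 1.49×10⁻¹¹ A = 14.9 pA

14.9 pA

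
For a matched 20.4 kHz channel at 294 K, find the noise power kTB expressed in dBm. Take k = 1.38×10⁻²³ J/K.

−130.8 dBm

P_n = kTB = 1.38×10⁻²³ × 294 × 2.04×10⁴ = 8.28×10⁻¹⁷ W
In dBm: 10 log₁₀(8.28×10⁻¹⁷ / 10⁻³) = −130.8 dBm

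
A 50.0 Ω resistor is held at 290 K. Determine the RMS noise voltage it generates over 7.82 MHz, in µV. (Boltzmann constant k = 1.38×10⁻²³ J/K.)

V_n = √(4kTRB)
4kTRB = 4 × 1.38×10⁻²³ × 290 × 5.00×10¹ × 7.82×10⁶ = 6.26×10⁻¹² V²
V_n = √(6.26×10⁻¹²) = 2.50×10⁻⁶ V = 2.50 µV

2.50 µV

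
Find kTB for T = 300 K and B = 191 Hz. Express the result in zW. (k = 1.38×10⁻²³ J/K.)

P_n = kTB = 1.38×10⁻²³ × 300 × 1.91×10² = 7.91×10⁻¹⁹ W = 791 zW

791 zW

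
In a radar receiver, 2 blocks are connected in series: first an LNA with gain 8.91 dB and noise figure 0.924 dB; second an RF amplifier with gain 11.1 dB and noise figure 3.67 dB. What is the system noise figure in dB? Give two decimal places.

Convert to linear (a loss of L dB is a gain of −L dB): F_i = 10^(NF_i/10), G_i = 10^(G_i,dB/10)
  Stage 1: F_1 = 10^(0.924/10) = 1.237, G_1 = 10^(8.91/10) = 7.780
  Stage 2: F_2 = 10^(3.67/10) = 2.328, G_2 = 10^(11.1/10) = 12.88
Friis cascade:
  F = 1.237 + (2.328 − 1)/7.780 = 1.408
NF = 10 log₁₀(1.408) = 1.49 dB

1.49 dB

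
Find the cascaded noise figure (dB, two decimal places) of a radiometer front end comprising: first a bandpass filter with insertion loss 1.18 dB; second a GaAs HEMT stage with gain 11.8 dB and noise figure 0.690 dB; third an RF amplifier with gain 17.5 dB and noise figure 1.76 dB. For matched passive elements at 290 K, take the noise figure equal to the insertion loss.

Convert to linear (a loss of L dB is a gain of −L dB): F_i = 10^(NF_i/10), G_i = 10^(G_i,dB/10)
  Stage 1: F_1 = 10^(1.18/10) = 1.312, G_1 = 10^(−1.18/10) = 0.7621
  Stage 2: F_2 = 10^(0.690/10) = 1.172, G_2 = 10^(11.8/10) = 15.14
  Stage 3: F_3 = 10^(1.76/10) = 1.500, G_3 = 10^(17.5/10) = 56.23
Friis cascade:
  F = 1.312 + (1.172 − 1)/0.7621 + (1.500 − 1)/11.53 = 1.581
NF = 10 log₁₀(1.581) = 1.99 dB

1.99 dB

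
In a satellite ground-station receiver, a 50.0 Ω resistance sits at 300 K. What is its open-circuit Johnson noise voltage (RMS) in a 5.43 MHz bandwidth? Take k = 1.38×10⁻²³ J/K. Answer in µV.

V_n = √(4kTRB)
4kTRB = 4 × 1.38×10⁻²³ × 300 × 5.00×10¹ × 5.43×10⁶ = 4.50×10⁻¹² V²
V_n = √(4.50×10⁻¹²) = 2.12×10⁻⁶ V = 2.12 µV

2.12 µV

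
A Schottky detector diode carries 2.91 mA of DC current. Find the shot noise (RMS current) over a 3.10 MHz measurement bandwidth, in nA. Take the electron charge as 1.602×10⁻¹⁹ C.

53.8 nA

I_n = √(2qI·B)
2qI·B = 2 × 1.602×10⁻¹⁹ × 2.91×10⁻³ × 3.10×10⁶ = 2.89×10⁻¹⁵ A²
I_n = √(2.89×10⁻¹⁵) = 5.38×10⁻⁸ A = 53.8 nA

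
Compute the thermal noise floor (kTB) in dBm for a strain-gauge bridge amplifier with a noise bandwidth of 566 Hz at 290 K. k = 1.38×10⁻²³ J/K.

P_n = kTB = 1.38×10⁻²³ × 290 × 5.66×10² = 2.27×10⁻¹⁸ W
In dBm: 10 log₁₀(2.27×10⁻¹⁸ / 10⁻³) = −146.4 dBm

−146.4 dBm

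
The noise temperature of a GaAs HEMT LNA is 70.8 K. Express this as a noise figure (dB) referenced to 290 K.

0.949 dB

F = 1 + T_e/T₀ = 1 + 70.8/290 = 1.24414
NF = 10 log₁₀(1.24414) = 0.949 dB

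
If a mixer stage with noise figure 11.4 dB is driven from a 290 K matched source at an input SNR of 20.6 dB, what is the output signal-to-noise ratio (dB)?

9.2 dB

By definition F = SNR_in/SNR_out, so in dB: SNR_out = SNR_in − NF
SNR_out = 20.6 − 11.4 = 9.2 dB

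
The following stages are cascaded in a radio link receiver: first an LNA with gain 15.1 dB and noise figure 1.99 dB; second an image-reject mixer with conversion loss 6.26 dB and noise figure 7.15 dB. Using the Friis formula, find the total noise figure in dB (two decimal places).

2.33 dB

Convert to linear (a loss of L dB is a gain of −L dB): F_i = 10^(NF_i/10), G_i = 10^(G_i,dB/10)
  Stage 1: F_1 = 10^(1.99/10) = 1.581, G_1 = 10^(15.1/10) = 32.36
  Stage 2: F_2 = 10^(7.15/10) = 5.188, G_2 = 10^(−6.26/10) = 0.2366
Friis cascade:
  F = 1.581 + (5.188 − 1)/32.36 = 1.711
NF = 10 log₁₀(1.711) = 2.33 dB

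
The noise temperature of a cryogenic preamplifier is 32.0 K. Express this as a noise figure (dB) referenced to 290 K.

0.455 dB

F = 1 + T_e/T₀ = 1 + 32.0/290 = 1.11034
NF = 10 log₁₀(1.11034) = 0.455 dB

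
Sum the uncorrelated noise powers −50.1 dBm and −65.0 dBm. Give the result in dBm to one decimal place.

Convert to linear, add, convert back:
P₁ = 9.77×10⁻⁹ W, P₂ = 3.16×10⁻¹⁰ W
P_tot = 1.01×10⁻⁸ W → 10 log₁₀(P_tot / 10⁻³) = −50.0 dBm

−50.0 dBm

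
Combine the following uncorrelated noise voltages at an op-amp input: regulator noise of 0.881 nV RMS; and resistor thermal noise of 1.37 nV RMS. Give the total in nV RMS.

1.63 nV

Uncorrelated sources add in power (mean-square): V_tot = √(ΣV_i²)
V_tot = √[(8.81×10⁻¹⁰)² + (1.37×10⁻⁹)²] = 1.63×10⁻⁹ V = 1.63 nV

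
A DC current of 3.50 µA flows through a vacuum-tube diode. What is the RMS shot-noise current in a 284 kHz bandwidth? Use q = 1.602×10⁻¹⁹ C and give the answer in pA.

564 pA

I_n = √(2qI·B)
2qI·B = 2 × 1.602×10⁻¹⁹ × 3.50×10⁻⁶ × 2.84×10⁵ = 3.18×10⁻¹⁹ A²
I_n = √(3.18×10⁻¹⁹) = 5.64×10⁻¹⁰ A = 564 pA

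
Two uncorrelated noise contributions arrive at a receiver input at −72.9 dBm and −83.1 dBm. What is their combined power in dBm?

−72.5 dBm

Convert to linear, add, convert back:
P₁ = 5.13×10⁻¹¹ W, P₂ = 4.90×10⁻¹² W
P_tot = 5.62×10⁻¹¹ W → 10 log₁₀(P_tot / 10⁻³) = −72.5 dBm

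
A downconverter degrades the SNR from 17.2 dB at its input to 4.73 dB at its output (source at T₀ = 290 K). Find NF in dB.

NF (dB) = SNR_in(dB) − SNR_out(dB) when the source is at T₀
NF = 17.2 − 4.73 = 12.47 dB

12.47 dB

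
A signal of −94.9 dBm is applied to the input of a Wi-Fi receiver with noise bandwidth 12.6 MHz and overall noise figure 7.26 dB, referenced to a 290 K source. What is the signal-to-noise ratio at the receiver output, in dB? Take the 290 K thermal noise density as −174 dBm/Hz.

0.8 dB

Noise floor: N = −174 + 10 log₁₀(B) + NF
10 log₁₀(1.26×10⁷) = 71 dB
N = −174 + 71 + 7.26 = −95.74 dBm
SNR = P_sig − N = −94.9 − (−95.74) = 0.84 dB → 0.8 dB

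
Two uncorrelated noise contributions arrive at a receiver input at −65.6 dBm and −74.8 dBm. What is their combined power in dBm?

Convert to linear, add, convert back:
P₁ = 2.75×10⁻¹⁰ W, P₂ = 3.31×10⁻¹¹ W
P_tot = 3.09×10⁻¹⁰ W → 10 log₁₀(P_tot / 10⁻³) = −65.1 dBm

−65.1 dBm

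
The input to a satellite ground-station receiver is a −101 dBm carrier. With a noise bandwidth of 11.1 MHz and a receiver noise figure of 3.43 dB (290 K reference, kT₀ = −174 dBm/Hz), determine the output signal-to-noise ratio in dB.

Noise floor: N = −174 + 10 log₁₀(B) + NF
10 log₁₀(1.11×10⁷) = 70.45 dB
N = −174 + 70.45 + 3.43 = −100.12 dBm
SNR = P_sig − N = −101 − (−100.12) = −0.88 dB → −0.9 dB

−0.9 dB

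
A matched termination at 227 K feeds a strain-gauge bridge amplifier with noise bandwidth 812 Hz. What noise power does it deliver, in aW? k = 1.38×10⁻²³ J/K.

P_n = kTB = 1.38×10⁻²³ × 227 × 8.12×10² = 2.54×10⁻¹⁸ W = 2.54 aW

2.54 aW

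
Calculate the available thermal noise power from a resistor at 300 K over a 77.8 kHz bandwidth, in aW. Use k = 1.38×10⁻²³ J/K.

P_n = kTB = 1.38×10⁻²³ × 300 × 7.78×10⁴ = 3.22×10⁻¹⁶ W = 322 aW

322 aW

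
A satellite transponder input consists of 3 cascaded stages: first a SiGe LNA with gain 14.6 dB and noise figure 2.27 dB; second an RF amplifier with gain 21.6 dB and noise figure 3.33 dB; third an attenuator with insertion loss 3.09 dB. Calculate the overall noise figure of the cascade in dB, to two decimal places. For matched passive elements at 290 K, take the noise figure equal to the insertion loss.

2.37 dB

Convert to linear (a loss of L dB is a gain of −L dB): F_i = 10^(NF_i/10), G_i = 10^(G_i,dB/10)
  Stage 1: F_1 = 10^(2.27/10) = 1.687, G_1 = 10^(14.6/10) = 28.84
  Stage 2: F_2 = 10^(3.33/10) = 2.153, G_2 = 10^(21.6/10) = 144.5
  Stage 3: F_3 = 10^(3.09/10) = 2.037, G_3 = 10^(−3.09/10) = 0.4909
Friis cascade:
  F = 1.687 + (2.153 − 1)/28.84 + (2.037 − 1)/4169 = 1.727
NF = 10 log₁₀(1.727) = 2.37 dB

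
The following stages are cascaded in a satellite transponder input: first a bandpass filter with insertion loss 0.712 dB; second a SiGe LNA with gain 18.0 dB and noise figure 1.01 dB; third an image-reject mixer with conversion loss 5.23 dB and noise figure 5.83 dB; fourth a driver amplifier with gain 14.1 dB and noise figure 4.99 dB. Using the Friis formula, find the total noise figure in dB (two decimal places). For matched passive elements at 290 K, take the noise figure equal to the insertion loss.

2.24 dB

Convert to linear (a loss of L dB is a gain of −L dB): F_i = 10^(NF_i/10), G_i = 10^(G_i,dB/10)
  Stage 1: F_1 = 10^(0.712/10) = 1.178, G_1 = 10^(−0.712/10) = 0.8488
  Stage 2: F_2 = 10^(1.01/10) = 1.262, G_2 = 10^(18.0/10) = 63.10
  Stage 3: F_3 = 10^(5.83/10) = 3.828, G_3 = 10^(−5.23/10) = 0.2999
  Stage 4: F_4 = 10^(4.99/10) = 3.155, G_4 = 10^(14.1/10) = 25.70
Friis cascade:
  F = 1.178 + (1.262 − 1)/0.8488 + (3.828 − 1)/53.55 + (3.155 − 1)/16.06 = 1.674
NF = 10 log₁₀(1.674) = 2.24 dB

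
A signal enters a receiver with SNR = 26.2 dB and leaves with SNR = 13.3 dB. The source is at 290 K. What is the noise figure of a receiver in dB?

NF (dB) = SNR_in(dB) − SNR_out(dB) when the source is at T₀
NF = 26.2 − 13.3 = 12.9 dB

12.9 dB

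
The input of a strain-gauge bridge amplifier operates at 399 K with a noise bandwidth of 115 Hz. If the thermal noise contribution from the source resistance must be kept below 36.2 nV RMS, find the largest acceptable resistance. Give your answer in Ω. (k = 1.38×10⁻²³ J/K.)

Johnson–Nyquist: V_n = √(4kTRB) ⇒ R = V_n² / (4kTB)
4kTB = 4 × 1.38×10⁻²³ × 399 × 1.15×10² = 2.53×10⁻¹⁸
R = (3.62×10⁻⁸)² / 2.53×10⁻¹⁸ = 5.17×10² Ω = 517 Ω

517 Ω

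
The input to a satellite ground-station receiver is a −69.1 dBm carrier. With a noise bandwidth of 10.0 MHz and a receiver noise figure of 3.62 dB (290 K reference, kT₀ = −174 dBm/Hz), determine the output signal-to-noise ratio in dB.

31.3 dB

Noise floor: N = −174 + 10 log₁₀(B) + NF
10 log₁₀(1.00×10⁷) = 70 dB
N = −174 + 70 + 3.62 = −100.38 dBm
SNR = P_sig − N = −69.1 − (−100.38) = 31.28 dB → 31.3 dB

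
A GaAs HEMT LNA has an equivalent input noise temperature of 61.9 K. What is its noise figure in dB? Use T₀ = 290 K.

0.840 dB

F = 1 + T_e/T₀ = 1 + 61.9/290 = 1.21345
NF = 10 log₁₀(1.21345) = 0.840 dB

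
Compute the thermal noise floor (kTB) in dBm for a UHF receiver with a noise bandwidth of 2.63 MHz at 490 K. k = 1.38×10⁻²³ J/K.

P_n = kTB = 1.38×10⁻²³ × 490 × 2.63×10⁶ = 1.78×10⁻¹⁴ W
In dBm: 10 log₁₀(1.78×10⁻¹⁴ / 10⁻³) = −107.5 dBm

−107.5 dBm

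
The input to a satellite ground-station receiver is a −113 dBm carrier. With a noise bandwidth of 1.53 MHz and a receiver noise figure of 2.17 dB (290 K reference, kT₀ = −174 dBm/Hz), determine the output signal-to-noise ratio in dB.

Noise floor: N = −174 + 10 log₁₀(B) + NF
10 log₁₀(1.53×10⁶) = 61.85 dB
N = −174 + 61.85 + 2.17 = −109.98 dBm
SNR = P_sig − N = −113 − (−109.98) = −3.02 dB → −3.0 dB

−3.0 dB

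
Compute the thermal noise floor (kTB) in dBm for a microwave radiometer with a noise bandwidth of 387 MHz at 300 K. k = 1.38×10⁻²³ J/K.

−88.0 dBm

P_n = kTB = 1.38×10⁻²³ × 300 × 3.87×10⁸ = 1.60×10⁻¹² W
In dBm: 10 log₁₀(1.60×10⁻¹² / 10⁻³) = −88.0 dBm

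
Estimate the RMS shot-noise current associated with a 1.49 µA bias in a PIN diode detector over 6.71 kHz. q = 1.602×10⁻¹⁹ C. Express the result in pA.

I_n = √(2qI·B)
2qI·B = 2 × 1.602×10⁻¹⁹ × 1.49×10⁻⁶ × 6.71×10³ = 3.20×10⁻²¹ A²
I_n = √(3.20×10⁻²¹) = 5.66×10⁻¹¹ A = 56.6 pA

56.6 pA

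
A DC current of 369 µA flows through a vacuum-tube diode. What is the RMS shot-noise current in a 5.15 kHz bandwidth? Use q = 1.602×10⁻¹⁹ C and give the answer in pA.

I_n = √(2qI·B)
2qI·B = 2 × 1.602×10⁻¹⁹ × 3.69×10⁻⁴ × 5.15×10³ = 6.09×10⁻¹⁹ A²
I_n = √(6.09×10⁻¹⁹) = 7.80×10⁻¹⁰ A = 780 pA

780 pA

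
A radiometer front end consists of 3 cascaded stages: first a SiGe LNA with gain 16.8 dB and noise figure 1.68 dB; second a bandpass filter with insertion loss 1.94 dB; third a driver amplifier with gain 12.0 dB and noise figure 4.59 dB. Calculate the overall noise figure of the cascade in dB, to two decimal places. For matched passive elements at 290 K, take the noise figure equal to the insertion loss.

1.89 dB

Convert to linear (a loss of L dB is a gain of −L dB): F_i = 10^(NF_i/10), G_i = 10^(G_i,dB/10)
  Stage 1: F_1 = 10^(1.68/10) = 1.472, G_1 = 10^(16.8/10) = 47.86
  Stage 2: F_2 = 10^(1.94/10) = 1.563, G_2 = 10^(−1.94/10) = 0.6397
  Stage 3: F_3 = 10^(4.59/10) = 2.877, G_3 = 10^(12.0/10) = 15.85
Friis cascade:
  F = 1.472 + (1.563 − 1)/47.86 + (2.877 − 1)/30.62 = 1.545
NF = 10 log₁₀(1.545) = 1.89 dB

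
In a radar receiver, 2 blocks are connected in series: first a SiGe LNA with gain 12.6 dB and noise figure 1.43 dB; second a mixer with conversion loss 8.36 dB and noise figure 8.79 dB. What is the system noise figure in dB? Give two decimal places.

2.43 dB

Convert to linear (a loss of L dB is a gain of −L dB): F_i = 10^(NF_i/10), G_i = 10^(G_i,dB/10)
  Stage 1: F_1 = 10^(1.43/10) = 1.390, G_1 = 10^(12.6/10) = 18.20
  Stage 2: F_2 = 10^(8.79/10) = 7.568, G_2 = 10^(−8.36/10) = 0.1459
Friis cascade:
  F = 1.390 + (7.568 − 1)/18.20 = 1.751
NF = 10 log₁₀(1.751) = 2.43 dB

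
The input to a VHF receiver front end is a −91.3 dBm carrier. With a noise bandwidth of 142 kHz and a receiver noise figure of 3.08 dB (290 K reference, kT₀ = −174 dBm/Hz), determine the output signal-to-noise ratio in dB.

28.1 dB

Noise floor: N = −174 + 10 log₁₀(B) + NF
10 log₁₀(1.42×10⁵) = 51.52 dB
N = −174 + 51.52 + 3.08 = −119.40 dBm
SNR = P_sig − N = −91.3 − (−119.40) = 28.10 dB → 28.1 dB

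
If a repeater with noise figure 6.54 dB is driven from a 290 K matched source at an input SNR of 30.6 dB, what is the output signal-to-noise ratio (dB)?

By definition F = SNR_in/SNR_out, so in dB: SNR_out = SNR_in − NF
SNR_out = 30.6 − 6.54 = 24.06 dB

24.06 dB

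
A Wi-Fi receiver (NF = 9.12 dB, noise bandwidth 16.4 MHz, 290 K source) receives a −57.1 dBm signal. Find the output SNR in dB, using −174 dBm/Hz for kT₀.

35.6 dB

Noise floor: N = −174 + 10 log₁₀(B) + NF
10 log₁₀(1.64×10⁷) = 72.15 dB
N = −174 + 72.15 + 9.12 = −92.73 dBm
SNR = P_sig − N = −57.1 − (−92.73) = 35.63 dB → 35.6 dB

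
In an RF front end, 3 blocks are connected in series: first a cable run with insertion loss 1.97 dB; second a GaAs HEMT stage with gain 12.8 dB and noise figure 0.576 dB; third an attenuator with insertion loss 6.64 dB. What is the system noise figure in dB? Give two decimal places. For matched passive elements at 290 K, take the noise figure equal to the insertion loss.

Convert to linear (a loss of L dB is a gain of −L dB): F_i = 10^(NF_i/10), G_i = 10^(G_i,dB/10)
  Stage 1: F_1 = 10^(1.97/10) = 1.574, G_1 = 10^(−1.97/10) = 0.6353
  Stage 2: F_2 = 10^(0.576/10) = 1.142, G_2 = 10^(12.8/10) = 19.05
  Stage 3: F_3 = 10^(6.64/10) = 4.613, G_3 = 10^(−6.64/10) = 0.2168
Friis cascade:
  F = 1.574 + (1.142 − 1)/0.6353 + (4.613 − 1)/12.11 = 2.096
NF = 10 log₁₀(2.096) = 3.21 dB

3.21 dB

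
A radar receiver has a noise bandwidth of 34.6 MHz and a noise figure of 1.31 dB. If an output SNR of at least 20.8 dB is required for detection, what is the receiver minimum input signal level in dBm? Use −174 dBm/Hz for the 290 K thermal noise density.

−76.5 dBm

Sensitivity = −174 + 10 log₁₀(B) + NF + SNR_min
= −174 + 75.39 + 1.31 + 20.8
= −76.50 dBm → −76.5 dBm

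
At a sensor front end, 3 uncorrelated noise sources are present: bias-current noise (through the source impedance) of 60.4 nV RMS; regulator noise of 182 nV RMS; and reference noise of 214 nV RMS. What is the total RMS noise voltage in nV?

Uncorrelated sources add in power (mean-square): V_tot = √(ΣV_i²)
V_tot = √[(6.04×10⁻⁸)² + (1.82×10⁻⁷)² + (2.14×10⁻⁷)²] = 2.87×10⁻⁷ V = 287 nV

287 nV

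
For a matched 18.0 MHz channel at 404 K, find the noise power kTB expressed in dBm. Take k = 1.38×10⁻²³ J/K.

−100.0 dBm

P_n = kTB = 1.38×10⁻²³ × 404 × 1.80×10⁷ = 1.00×10⁻¹³ W
In dBm: 10 log₁₀(1.00×10⁻¹³ / 10⁻³) = −100.0 dBm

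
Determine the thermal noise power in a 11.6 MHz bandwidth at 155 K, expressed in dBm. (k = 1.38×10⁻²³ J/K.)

P_n = kTB = 1.38×10⁻²³ × 155 × 1.16×10⁷ = 2.48×10⁻¹⁴ W
In dBm: 10 log₁₀(2.48×10⁻¹⁴ / 10⁻³) = −106.1 dBm

−106.1 dBm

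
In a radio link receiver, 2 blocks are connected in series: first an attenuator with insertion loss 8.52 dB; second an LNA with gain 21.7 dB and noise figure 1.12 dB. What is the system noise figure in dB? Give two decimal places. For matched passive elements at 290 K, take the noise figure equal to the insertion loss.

9.64 dB

Convert to linear (a loss of L dB is a gain of −L dB): F_i = 10^(NF_i/10), G_i = 10^(G_i,dB/10)
  Stage 1: F_1 = 10^(8.52/10) = 7.112, G_1 = 10^(−8.52/10) = 0.1406
  Stage 2: F_2 = 10^(1.12/10) = 1.294, G_2 = 10^(21.7/10) = 147.9
Friis cascade:
  F = 7.112 + (1.294 − 1)/0.1406 = 9.204
NF = 10 log₁₀(9.204) = 9.64 dB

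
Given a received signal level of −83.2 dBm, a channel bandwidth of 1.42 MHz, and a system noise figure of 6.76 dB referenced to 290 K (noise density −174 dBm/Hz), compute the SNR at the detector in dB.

22.5 dB

Noise floor: N = −174 + 10 log₁₀(B) + NF
10 log₁₀(1.42×10⁶) = 61.52 dB
N = −174 + 61.52 + 6.76 = −105.72 dBm
SNR = P_sig − N = −83.2 − (−105.72) = 22.52 dB → 22.5 dB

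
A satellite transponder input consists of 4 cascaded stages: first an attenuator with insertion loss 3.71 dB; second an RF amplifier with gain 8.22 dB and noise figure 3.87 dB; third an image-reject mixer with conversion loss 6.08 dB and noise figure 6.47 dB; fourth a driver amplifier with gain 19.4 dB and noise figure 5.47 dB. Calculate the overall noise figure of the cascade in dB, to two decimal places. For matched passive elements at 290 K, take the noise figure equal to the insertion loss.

10.24 dB

Convert to linear (a loss of L dB is a gain of −L dB): F_i = 10^(NF_i/10), G_i = 10^(G_i,dB/10)
  Stage 1: F_1 = 10^(3.71/10) = 2.350, G_1 = 10^(−3.71/10) = 0.4256
  Stage 2: F_2 = 10^(3.87/10) = 2.438, G_2 = 10^(8.22/10) = 6.637
  Stage 3: F_3 = 10^(6.47/10) = 4.436, G_3 = 10^(−6.08/10) = 0.2466
  Stage 4: F_4 = 10^(5.47/10) = 3.524, G_4 = 10^(19.4/10) = 87.10
Friis cascade:
  F = 2.350 + (2.438 − 1)/0.4256 + (4.436 − 1)/2.825 + (3.524 − 1)/0.6966 = 10.57
NF = 10 log₁₀(10.57) = 10.24 dB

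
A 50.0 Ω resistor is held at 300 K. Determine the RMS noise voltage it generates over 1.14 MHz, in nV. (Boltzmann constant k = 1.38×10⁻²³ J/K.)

972 nV

V_n = √(4kTRB)
4kTRB = 4 × 1.38×10⁻²³ × 300 × 5.00×10¹ × 1.14×10⁶ = 9.44×10⁻¹³ V²
V_n = √(9.44×10⁻¹³) = 9.72×10⁻⁷ V = 972 nV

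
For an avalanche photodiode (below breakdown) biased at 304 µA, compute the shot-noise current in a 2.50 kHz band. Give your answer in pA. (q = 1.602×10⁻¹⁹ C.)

I_n = √(2qI·B)
2qI·B = 2 × 1.602×10⁻¹⁹ × 3.04×10⁻⁴ × 2.50×10³ = 2.44×10⁻¹⁹ A²
I_n = √(2.44×10⁻¹⁹) = 4.93×10⁻¹⁰ A = 493 pA

493 pA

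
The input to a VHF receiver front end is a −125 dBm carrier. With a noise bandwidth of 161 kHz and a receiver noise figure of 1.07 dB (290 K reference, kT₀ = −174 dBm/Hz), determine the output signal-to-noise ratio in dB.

Noise floor: N = −174 + 10 log₁₀(B) + NF
10 log₁₀(1.61×10⁵) = 52.07 dB
N = −174 + 52.07 + 1.07 = −120.86 dBm
SNR = P_sig − N = −125 − (−120.86) = −4.14 dB → −4.1 dB

−4.1 dB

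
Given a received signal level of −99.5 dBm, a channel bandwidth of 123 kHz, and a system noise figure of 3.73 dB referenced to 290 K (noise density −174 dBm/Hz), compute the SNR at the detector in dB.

Noise floor: N = −174 + 10 log₁₀(B) + NF
10 log₁₀(1.23×10⁵) = 50.9 dB
N = −174 + 50.9 + 3.73 = −119.37 dBm
SNR = P_sig − N = −99.5 − (−119.37) = 19.87 dB → 19.9 dB

19.9 dB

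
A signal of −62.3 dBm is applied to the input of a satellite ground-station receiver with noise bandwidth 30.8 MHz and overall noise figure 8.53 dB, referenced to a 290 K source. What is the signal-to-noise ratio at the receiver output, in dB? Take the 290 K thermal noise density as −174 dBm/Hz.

Noise floor: N = −174 + 10 log₁₀(B) + NF
10 log₁₀(3.08×10⁷) = 74.89 dB
N = −174 + 74.89 + 8.53 = −90.58 dBm
SNR = P_sig − N = −62.3 − (−90.58) = 28.28 dB → 28.3 dB

28.3 dB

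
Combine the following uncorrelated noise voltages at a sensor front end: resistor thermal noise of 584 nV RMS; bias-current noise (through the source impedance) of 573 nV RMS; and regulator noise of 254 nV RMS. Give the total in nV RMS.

857 nV

Uncorrelated sources add in power (mean-square): V_tot = √(ΣV_i²)
V_tot = √[(5.84×10⁻⁷)² + (5.73×10⁻⁷)² + (2.54×10⁻⁷)²] = 8.57×10⁻⁷ V = 857 nV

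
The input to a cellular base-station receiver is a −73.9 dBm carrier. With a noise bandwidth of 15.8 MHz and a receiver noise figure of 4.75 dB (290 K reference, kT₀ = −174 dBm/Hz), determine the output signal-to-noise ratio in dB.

Noise floor: N = −174 + 10 log₁₀(B) + NF
10 log₁₀(1.58×10⁷) = 71.99 dB
N = −174 + 71.99 + 4.75 = −97.26 dBm
SNR = P_sig − N = −73.9 − (−97.26) = 23.36 dB → 23.4 dB

23.4 dB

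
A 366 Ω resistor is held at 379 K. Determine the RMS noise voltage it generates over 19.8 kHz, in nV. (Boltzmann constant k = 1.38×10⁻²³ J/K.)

V_n = √(4kTRB)
4kTRB = 4 × 1.38×10⁻²³ × 379 × 3.66×10² × 1.98×10⁴ = 1.52×10⁻¹³ V²
V_n = √(1.52×10⁻¹³) = 3.89×10⁻⁷ V = 389 nV

389 nV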